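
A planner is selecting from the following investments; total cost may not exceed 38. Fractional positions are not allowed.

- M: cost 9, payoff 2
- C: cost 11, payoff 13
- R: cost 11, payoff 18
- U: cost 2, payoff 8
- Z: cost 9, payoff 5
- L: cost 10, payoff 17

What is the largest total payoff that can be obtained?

56

Take C, R, U, and L: cost 11 + 11 + 2 + 10 = 34 ≤ 38, payoff 13 + 18 + 8 + 17 = 56.
No other feasible combination does better.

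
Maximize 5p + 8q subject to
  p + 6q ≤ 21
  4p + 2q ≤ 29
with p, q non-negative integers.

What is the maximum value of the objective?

(p,q)=(6,2) is feasible, giving 46.
(p,q)=(5,2) is feasible, giving 41.
The best lattice point is (6,2), giving 46.

46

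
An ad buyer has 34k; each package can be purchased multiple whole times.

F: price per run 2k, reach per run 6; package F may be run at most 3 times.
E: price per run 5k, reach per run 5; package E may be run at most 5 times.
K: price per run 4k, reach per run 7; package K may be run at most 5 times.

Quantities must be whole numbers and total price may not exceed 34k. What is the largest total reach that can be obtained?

58

Take 3×F, 1×E, and 5×K: price 31 ≤ 34, reach 3·6 + 1·5 + 5·7 = 58.
F has the best ratio (6/2) and is taken to its limit of 3; remaining capacity is filled optimally with the others.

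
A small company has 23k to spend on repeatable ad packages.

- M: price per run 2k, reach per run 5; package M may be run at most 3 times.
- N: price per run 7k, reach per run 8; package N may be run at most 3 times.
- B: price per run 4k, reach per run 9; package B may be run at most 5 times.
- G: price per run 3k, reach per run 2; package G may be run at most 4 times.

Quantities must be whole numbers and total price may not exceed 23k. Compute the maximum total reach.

51

M has the best ratio (5/2); taking only M gives at most 3×5 = 15 (stopped by the supply cap of 3).
Mixing does better — 3×M and 4×B: price 22 ≤ 23, reach 3·5 + 4·9 = 51.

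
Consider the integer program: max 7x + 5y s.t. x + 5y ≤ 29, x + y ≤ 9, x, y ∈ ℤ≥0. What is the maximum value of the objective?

63

(x,y)=(9,0): 1·9+5·0=9≤29, 1·9+1·0=9≤9, objective 63.
(x,y)=(8,1): 1·8+5·1=13≤29, 1·8+1·1=9≤9, objective 61.
(x,y)=(8,0): 1·8+5·0=8≤29, 1·8+1·0=8≤9, objective 56.
No feasible integer point exceeds 63.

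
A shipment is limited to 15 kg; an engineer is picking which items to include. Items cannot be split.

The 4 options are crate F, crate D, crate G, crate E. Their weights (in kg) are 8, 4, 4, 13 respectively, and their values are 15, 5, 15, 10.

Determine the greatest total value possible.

This is a 0-1 knapsack instance.
Take crate F and crate G: weight 8 + 4 = 12 ≤ 15, value 15 + 15 = 30.
No other feasible combination does better.

30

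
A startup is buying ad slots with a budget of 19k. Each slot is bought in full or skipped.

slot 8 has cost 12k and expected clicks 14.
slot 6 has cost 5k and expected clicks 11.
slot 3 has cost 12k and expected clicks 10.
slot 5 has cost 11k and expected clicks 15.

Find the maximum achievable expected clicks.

26

slot 8 + slot 6: cost 12 + 5 = 17 ≤ 19, expected clicks 14 + 11 = 25.
slot 6 + slot 3: cost 5 + 12 = 17 ≤ 19, expected clicks 11 + 10 = 21.
slot 6 + slot 5: cost 5 + 11 = 16 ≤ 19, expected clicks 11 + 15 = 26.
Best is slot 6 and slot 5 with total expected clicks 26.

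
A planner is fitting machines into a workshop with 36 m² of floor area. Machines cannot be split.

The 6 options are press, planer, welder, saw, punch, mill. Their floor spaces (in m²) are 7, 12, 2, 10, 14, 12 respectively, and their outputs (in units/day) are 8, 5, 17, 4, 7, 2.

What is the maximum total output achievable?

37

Treat it as a binary knapsack problem.
Allowing fractional choices, the relaxed optimum would be about 37.4, but machines are indivisible.
press + welder + saw + punch: floor space 7 + 2 + 10 + 14 = 33 ≤ 36, output 8 + 17 + 4 + 7 = 36.
press + planer + welder + punch: floor space 7 + 12 + 2 + 14 = 35 ≤ 36, output 8 + 5 + 17 + 7 = 37.
Best is press, planer, welder, and punch with total output 37.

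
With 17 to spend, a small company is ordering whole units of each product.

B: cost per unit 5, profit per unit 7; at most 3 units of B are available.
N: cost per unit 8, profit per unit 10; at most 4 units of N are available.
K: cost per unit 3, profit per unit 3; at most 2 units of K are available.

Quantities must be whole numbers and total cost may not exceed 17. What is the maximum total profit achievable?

Take 3×B: cost 15 ≤ 17, profit 3·7 = 21.
B has the best ratio (7/5) and is taken to its limit of 3; remaining capacity is filled optimally with the others.

21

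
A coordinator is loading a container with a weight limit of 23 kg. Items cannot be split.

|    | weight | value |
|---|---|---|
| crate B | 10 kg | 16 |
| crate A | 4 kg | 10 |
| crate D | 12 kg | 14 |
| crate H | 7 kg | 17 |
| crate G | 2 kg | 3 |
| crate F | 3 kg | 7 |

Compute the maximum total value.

Allowing fractional choices, the relaxed optimum would be about 48.4, but items are indivisible.
crate B + crate A + crate H + crate G: weight 10 + 4 + 7 + 2 = 23 ≤ 23, value 16 + 10 + 17 + 3 = 46.
crate B + crate A + crate H: weight 10 + 4 + 7 = 21 ≤ 23, value 16 + 10 + 17 = 43.
crate B + crate H + crate G + crate F: weight 10 + 7 + 2 + 3 = 22 ≤ 23, value 16 + 17 + 3 + 7 = 43.
Best is crate B, crate A, crate H, and crate G with total value 46.

46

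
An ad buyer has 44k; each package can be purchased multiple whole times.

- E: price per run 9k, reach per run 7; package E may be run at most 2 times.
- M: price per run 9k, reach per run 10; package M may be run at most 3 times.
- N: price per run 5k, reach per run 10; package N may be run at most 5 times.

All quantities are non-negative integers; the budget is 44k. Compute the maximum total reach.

70

1×E, 1×M, and 5×N: price 43 ≤ 44, reach 1·7 + 1·10 + 5·10 = 67.
2×M and 5×N: price 43 ≤ 44, reach 2·10 + 5·10 = 70.
Best is 70.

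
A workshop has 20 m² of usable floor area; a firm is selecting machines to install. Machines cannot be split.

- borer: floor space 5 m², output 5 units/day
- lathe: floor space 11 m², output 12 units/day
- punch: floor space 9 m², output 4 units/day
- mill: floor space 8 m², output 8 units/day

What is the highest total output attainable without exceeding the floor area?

20

Allowing fractional choices, the relaxed optimum would be about 21.0, but machines are indivisible.
lathe + punch: floor space 11 + 9 = 20 ≤ 20, output 12 + 4 = 16.
lathe + mill: floor space 11 + 8 = 19 ≤ 20, output 12 + 8 = 20.
borer + lathe: floor space 5 + 11 = 16 ≤ 20, output 5 + 12 = 17.
Best is lathe and mill with total output 20.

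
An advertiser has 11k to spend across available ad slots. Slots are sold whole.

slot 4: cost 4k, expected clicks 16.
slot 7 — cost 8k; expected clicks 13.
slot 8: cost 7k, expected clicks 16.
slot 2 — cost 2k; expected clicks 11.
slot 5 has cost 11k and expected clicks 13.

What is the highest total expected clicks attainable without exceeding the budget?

32

Take slot 4 and slot 8: cost 4 + 7 = 11 ≤ 11, expected clicks 16 + 16 = 32.
No other feasible combination does better.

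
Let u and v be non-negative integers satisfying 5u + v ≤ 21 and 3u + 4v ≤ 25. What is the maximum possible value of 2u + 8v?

Relaxing integrality, the LP optimum is 50.00 at (u,v) = (0, 6.25), which is not an integer point.
(u,v)=(0,6): 5·0+1·6=6≤21, 3·0+4·6=24≤25, objective 48.
(u,v)=(1,5): 5·1+1·5=10≤21, 3·1+4·5=23≤25, objective 42.
(u,v)=(0,5): 5·0+1·5=5≤21, 3·0+4·5=20≤25, objective 40.
Maximum is 48 at (u,v)=(0,6).

48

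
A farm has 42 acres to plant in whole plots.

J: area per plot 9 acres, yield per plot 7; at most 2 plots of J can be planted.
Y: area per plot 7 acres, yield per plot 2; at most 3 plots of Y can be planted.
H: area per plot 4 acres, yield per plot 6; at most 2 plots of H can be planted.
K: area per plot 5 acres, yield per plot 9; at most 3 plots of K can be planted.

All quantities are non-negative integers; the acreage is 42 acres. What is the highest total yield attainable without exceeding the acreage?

K has the best ratio (9/5); taking only K gives at most 3×9 = 27 (stopped by the supply cap of 3).
Mixing does better — 2×J, 2×H, and 3×K: area 41 ≤ 42, yield 2·7 + 2·6 + 3·9 = 53.

53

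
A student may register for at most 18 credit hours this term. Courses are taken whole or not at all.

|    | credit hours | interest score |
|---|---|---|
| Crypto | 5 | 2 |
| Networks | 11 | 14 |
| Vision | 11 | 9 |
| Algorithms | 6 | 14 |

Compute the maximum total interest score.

28

Take Networks and Algorithms: credit hours 11 + 6 = 17 ≤ 18, interest score 14 + 14 = 28.
No other feasible combination does better.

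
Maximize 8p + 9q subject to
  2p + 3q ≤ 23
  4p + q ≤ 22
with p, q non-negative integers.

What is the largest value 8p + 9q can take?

(p,q)=(4,5): 2·4+3·5=23≤23, 4·4+1·5=21≤22, objective 77.
(p,q)=(3,5): 2·3+3·5=21≤23, 4·3+1·5=17≤22, objective 69.
No feasible integer point exceeds 77.

77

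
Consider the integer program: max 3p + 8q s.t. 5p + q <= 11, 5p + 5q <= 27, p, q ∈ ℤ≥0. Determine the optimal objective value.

40

(p,q)=(0,5): 5·0+1·5=5≤11, 5·0+5·5=25≤27, objective 40.
(p,q)=(1,4): 5·1+1·4=9≤11, 5·1+5·4=25≤27, objective 35.
(p,q)=(0,4): 5·0+1·4=4≤11, 5·0+5·4=20≤27, objective 32.
No feasible integer point exceeds 40.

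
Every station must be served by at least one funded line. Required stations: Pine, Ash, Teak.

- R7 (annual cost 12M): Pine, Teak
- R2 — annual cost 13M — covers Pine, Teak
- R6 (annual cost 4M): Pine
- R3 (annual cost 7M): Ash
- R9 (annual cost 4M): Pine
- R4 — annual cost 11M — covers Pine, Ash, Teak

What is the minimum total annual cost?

This is an integer covering problem.
R4 alone covers Pine, Ash, Teak — every station.
Total annual cost: 11.
No cover costs less than 11.

11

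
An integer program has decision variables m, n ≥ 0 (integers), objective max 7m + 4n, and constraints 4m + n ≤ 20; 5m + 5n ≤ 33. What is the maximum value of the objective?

Relaxing integrality, the LP optimum is 39.80 at (m,n) = (4.47, 2.13), which is not an integer point.
(m,n)=(4,2): 4·4+1·2=18≤20, 5·4+5·2=30≤33, objective 36.
(m,n)=(3,3): 4·3+1·3=15≤20, 5·3+5·3=30≤33, objective 33.
(m,n)=(4,1): 4·4+1·1=17≤20, 5·4+5·1=25≤33, objective 32.
No feasible integer point exceeds 36.

36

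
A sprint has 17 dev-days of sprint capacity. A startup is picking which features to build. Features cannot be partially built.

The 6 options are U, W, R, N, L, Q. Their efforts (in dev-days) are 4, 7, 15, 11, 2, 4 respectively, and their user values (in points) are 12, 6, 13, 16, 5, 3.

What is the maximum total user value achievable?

33

U + N + L: effort 4 + 11 + 2 = 17 ≤ 17, user value 12 + 16 + 5 = 33.
U + N: effort 4 + 11 = 15 ≤ 17, user value 12 + 16 = 28.
U + W + L + Q: effort 4 + 7 + 2 + 4 = 17 ≤ 17, user value 12 + 6 + 5 + 3 = 26.
Best is U, N, and L with total user value 33.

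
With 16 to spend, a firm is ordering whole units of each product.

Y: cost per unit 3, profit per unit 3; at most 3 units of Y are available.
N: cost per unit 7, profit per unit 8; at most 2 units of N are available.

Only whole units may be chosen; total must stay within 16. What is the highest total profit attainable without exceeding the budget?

17

This is a bounded integer knapsack.
Take 3×Y and 1×N: cost 16 ≤ 16, profit 3·3 + 1·8 = 17.
No other integer combination yields more.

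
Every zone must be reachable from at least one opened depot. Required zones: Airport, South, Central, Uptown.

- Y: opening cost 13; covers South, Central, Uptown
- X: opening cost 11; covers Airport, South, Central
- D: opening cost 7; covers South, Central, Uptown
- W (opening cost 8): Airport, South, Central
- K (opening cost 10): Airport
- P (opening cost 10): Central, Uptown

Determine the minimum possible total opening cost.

Choose D and W: together they cover Airport, South, Central, Uptown — every zone.
Total opening cost: 7 + 8 = 15.
No cover costs less than 15.

15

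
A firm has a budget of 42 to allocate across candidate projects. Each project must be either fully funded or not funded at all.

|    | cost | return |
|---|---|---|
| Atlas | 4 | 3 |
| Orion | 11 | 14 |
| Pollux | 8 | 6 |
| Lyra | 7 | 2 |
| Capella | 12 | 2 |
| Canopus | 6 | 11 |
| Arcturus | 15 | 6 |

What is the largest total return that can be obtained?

37

This is an integer program with binary decision variables.
Take Orion, Pollux, Canopus, and Arcturus: cost 11 + 8 + 6 + 15 = 40 ≤ 42, return 14 + 6 + 11 + 6 = 37.
No other feasible combination does better.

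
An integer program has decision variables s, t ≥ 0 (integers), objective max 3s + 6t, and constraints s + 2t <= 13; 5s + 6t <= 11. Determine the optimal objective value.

The continuous relaxation peaks at (0, 1.83) with value 11.00; rounding to a feasible lattice point costs some objective.
(s,t)=(1,1): 1·1+2·1=3≤13, 5·1+6·1=11≤11, objective 9.
(s,t)=(0,1): 1·0+2·1=2≤13, 5·0+6·1=6≤11, objective 6.
Maximum is 9 at (s,t)=(1,1).

9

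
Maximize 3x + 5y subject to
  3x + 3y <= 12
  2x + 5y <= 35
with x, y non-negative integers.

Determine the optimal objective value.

20

(x,y)=(0,4) is feasible, giving 20.
(x,y)=(1,3) is feasible, giving 18.
(x,y)=(0,3) is feasible, giving 15.
No feasible integer point exceeds 20.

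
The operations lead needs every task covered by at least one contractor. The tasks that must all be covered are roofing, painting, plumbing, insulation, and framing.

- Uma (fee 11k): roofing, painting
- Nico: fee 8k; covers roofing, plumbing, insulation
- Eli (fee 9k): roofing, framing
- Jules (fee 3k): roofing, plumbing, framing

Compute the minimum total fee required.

22

Choose Uma, Nico, and Jules: together they cover roofing, painting, plumbing, insulation, framing — every task.
Total fee: 11 + 8 + 3 = 22.
No cover costs less than 22.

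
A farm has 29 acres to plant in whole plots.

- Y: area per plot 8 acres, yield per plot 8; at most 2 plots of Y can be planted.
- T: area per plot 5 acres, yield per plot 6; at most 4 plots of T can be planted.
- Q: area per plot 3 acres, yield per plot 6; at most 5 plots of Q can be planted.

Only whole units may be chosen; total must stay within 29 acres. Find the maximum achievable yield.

1×Y, 1×T, and 5×Q: area 28 ≤ 29, yield 1·8 + 1·6 + 5·6 = 44.
2×T and 5×Q: area 25 ≤ 29, yield 2·6 + 5·6 = 42.
Best is 44.

44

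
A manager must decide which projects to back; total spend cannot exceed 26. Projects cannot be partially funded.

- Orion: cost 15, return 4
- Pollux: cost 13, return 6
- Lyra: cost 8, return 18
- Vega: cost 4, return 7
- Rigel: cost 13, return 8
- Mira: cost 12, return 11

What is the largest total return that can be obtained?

Pollux + Lyra + Vega: cost 13 + 8 + 4 = 25 ≤ 26, return 6 + 18 + 7 = 31.
Lyra + Vega + Mira: cost 8 + 4 + 12 = 24 ≤ 26, return 18 + 7 + 11 = 36.
Lyra + Vega + Rigel: cost 8 + 4 + 13 = 25 ≤ 26, return 18 + 7 + 8 = 33.
Best is Lyra, Vega, and Mira with total return 36.

36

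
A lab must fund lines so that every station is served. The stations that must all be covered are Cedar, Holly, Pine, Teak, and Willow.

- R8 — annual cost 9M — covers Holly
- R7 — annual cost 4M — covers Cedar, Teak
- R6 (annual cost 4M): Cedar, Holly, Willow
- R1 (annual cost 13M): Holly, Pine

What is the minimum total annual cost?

Choose R7, R6, and R1: together they cover Cedar, Holly, Pine, Teak, Willow — every station.
Total annual cost: 4 + 4 + 13 = 21.
No cover costs less than 21.

21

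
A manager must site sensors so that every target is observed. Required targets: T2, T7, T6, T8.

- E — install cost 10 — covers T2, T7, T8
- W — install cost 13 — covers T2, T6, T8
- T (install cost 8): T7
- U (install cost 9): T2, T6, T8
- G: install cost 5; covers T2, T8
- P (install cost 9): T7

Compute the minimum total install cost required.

The greedy cost-per-new-target heuristic would pick G, T, and U for 22, but a cheaper cover exists.
Choose T and U: together they cover T2, T7, T6, T8 — every target.
Total install cost: 8 + 9 = 17.
No cover costs less than 17.

17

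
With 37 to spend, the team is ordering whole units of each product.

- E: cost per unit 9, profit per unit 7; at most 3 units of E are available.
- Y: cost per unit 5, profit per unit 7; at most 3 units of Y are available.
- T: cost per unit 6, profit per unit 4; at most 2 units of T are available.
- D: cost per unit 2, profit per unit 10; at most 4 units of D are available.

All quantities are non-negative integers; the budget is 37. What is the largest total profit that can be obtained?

This is a bounded integer knapsack.
D has the best ratio (10/2); taking only D gives at most 4×10 = 40 (stopped by the supply cap of 4).
Mixing does better — 3×Y, 2×T, and 4×D: cost 35 ≤ 37, profit 3·7 + 2·4 + 4·10 = 69.

69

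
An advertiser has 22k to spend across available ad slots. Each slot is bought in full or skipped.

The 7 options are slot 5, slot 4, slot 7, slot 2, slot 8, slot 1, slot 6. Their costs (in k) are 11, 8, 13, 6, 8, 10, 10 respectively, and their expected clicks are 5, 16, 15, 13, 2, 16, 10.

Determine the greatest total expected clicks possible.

This is an integer program with binary decision variables.
slot 4 + slot 7: cost 8 + 13 = 21 ≤ 22, expected clicks 16 + 15 = 31.
slot 4 + slot 2 + slot 8: cost 8 + 6 + 8 = 22 ≤ 22, expected clicks 16 + 13 + 2 = 31.
slot 4 + slot 1: cost 8 + 10 = 18 ≤ 22, expected clicks 16 + 16 = 32.
Best is slot 4 and slot 1 with total expected clicks 32.

32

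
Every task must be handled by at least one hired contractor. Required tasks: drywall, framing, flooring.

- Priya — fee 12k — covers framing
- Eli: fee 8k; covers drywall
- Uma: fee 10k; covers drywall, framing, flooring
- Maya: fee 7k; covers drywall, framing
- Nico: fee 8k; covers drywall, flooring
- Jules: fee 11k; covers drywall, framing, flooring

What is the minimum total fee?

Uma alone covers drywall, framing, flooring — every task.
Total fee: 10.

10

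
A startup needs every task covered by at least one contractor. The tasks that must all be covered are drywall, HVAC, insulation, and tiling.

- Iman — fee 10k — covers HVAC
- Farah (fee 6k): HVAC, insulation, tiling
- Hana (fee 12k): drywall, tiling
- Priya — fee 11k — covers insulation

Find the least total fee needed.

18

Choose Farah and Hana: together they cover drywall, HVAC, insulation, tiling — every task.
Total fee: 6 + 12 = 18.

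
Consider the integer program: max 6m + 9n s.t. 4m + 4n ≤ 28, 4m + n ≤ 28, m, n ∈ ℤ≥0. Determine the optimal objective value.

63

(m,n)=(0,7) is feasible, giving 63.
(m,n)=(1,6) is feasible, giving 60.
Maximum is 63 at (m,n)=(0,7).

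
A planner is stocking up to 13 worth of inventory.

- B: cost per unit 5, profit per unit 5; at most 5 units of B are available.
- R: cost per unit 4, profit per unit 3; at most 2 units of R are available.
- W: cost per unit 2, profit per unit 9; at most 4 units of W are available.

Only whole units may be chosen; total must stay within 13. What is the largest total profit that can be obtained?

W has the best ratio (9/2); taking only W gives at most 4×9 = 36 (stopped by the supply cap of 4).
Mixing does better — 1×B and 4×W: cost 13 ≤ 13, profit 1·5 + 4·9 = 41.

41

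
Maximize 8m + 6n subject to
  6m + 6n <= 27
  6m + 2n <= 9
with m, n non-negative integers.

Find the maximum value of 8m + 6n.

(m,n)=(0,4): 6·0+6·4=24≤27, 6·0+2·4=8≤9, objective 24.
(m,n)=(0,3): 6·0+6·3=18≤27, 6·0+2·3=6≤9, objective 18.
Maximum is 24 at (m,n)=(0,4).

24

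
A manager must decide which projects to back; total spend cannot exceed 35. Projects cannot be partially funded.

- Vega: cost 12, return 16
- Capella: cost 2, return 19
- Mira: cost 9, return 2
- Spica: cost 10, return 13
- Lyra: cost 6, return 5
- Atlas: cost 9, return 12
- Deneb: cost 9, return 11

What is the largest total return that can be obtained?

Vega + Capella + Spica + Atlas: cost 12 + 2 + 10 + 9 = 33 ≤ 35, return 16 + 19 + 13 + 12 = 60.
Vega + Capella + Spica + Deneb: cost 12 + 2 + 10 + 9 = 33 ≤ 35, return 16 + 19 + 13 + 11 = 59.
Vega + Capella + Atlas + Deneb: cost 12 + 2 + 9 + 9 = 32 ≤ 35, return 16 + 19 + 12 + 11 = 58.
Best is Vega, Capella, Spica, and Atlas with total return 60.

60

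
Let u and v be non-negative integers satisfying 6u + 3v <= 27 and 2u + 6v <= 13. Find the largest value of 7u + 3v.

28

(u,v)=(4,0) is feasible, giving 28.
(u,v)=(3,1) is feasible, giving 24.
(u,v)=(3,0) is feasible, giving 21.
No feasible integer point exceeds 28.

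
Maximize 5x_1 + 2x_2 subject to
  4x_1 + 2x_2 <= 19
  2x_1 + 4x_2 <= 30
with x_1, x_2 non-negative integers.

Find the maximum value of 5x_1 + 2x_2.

22

(x_1,x_2)=(4,1): 4·4+2·1=18≤19, 2·4+4·1=12≤30, objective 22.
(x_1,x_2)=(4,0): 4·4+2·0=16≤19, 2·4+4·0=8≤30, objective 20.
The best lattice point is (4,1), giving 22.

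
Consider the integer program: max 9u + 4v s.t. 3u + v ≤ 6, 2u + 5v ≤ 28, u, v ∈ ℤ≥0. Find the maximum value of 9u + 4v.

21

(u,v)=(1,3) is feasible, giving 21.
(u,v)=(0,5) is feasible, giving 20.
(u,v)=(1,2) is feasible, giving 17.
The best lattice point is (1,3), giving 21.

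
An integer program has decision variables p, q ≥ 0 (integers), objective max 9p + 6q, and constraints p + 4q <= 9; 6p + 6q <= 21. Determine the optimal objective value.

27

(p,q)=(3,0) is feasible, giving 27.
(p,q)=(2,1) is feasible, giving 24.
(p,q)=(2,0) is feasible, giving 18.
The best lattice point is (3,0), giving 27.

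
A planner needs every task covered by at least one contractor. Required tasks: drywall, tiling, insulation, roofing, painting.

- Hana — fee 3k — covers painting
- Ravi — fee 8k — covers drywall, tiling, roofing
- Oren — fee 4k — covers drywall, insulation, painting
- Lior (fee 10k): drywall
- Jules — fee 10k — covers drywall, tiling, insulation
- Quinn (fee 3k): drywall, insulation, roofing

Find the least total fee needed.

This is an integer covering problem.
The greedy cost-per-new-task heuristic would pick Quinn, Hana, and Ravi for 14, but a cheaper cover exists.
Choose Ravi and Oren: together they cover drywall, tiling, insulation, roofing, painting — every task.
Total fee: 8 + 4 = 12.
No cover costs less than 12.

12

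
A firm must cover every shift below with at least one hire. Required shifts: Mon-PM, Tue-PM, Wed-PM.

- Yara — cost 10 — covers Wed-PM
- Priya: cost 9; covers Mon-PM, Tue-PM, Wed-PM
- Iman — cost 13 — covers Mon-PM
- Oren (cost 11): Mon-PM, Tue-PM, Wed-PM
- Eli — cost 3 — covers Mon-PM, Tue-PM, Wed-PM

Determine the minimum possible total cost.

This is a weighted set-cover instance.
Eli alone covers Mon-PM, Tue-PM, Wed-PM — every shift.
Total cost: 3.
No cover costs less than 3.

3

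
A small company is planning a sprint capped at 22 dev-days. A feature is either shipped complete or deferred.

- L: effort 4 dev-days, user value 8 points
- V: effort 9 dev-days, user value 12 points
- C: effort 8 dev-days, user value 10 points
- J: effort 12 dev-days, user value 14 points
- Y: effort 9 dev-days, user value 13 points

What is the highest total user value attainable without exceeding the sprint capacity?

L + V + C: effort 4 + 9 + 8 = 21 ≤ 22, user value 8 + 12 + 10 = 30.
L + V + Y: effort 4 + 9 + 9 = 22 ≤ 22, user value 8 + 12 + 13 = 33.
L + C + Y: effort 4 + 8 + 9 = 21 ≤ 22, user value 8 + 10 + 13 = 31.
Best is L, V, and Y with total user value 33.

33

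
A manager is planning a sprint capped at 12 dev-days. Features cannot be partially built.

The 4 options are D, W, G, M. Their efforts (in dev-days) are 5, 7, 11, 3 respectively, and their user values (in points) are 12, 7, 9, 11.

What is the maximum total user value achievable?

23

Allowing fractional choices, the relaxed optimum would be about 27.0, but features are indivisible.
W + M: effort 7 + 3 = 10 ≤ 12, user value 7 + 11 = 18.
D + M: effort 5 + 3 = 8 ≤ 12, user value 12 + 11 = 23.
D + W: effort 5 + 7 = 12 ≤ 12, user value 12 + 7 = 19.
Best is D and M with total user value 23.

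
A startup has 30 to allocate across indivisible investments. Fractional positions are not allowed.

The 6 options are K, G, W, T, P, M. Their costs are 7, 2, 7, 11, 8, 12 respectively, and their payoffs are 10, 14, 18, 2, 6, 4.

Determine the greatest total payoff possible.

48

K + G + W + T: cost 7 + 2 + 7 + 11 = 27 ≤ 30, payoff 10 + 14 + 18 + 2 = 44.
K + G + W + P: cost 7 + 2 + 7 + 8 = 24 ≤ 30, payoff 10 + 14 + 18 + 6 = 48.
K + G + W + M: cost 7 + 2 + 7 + 12 = 28 ≤ 30, payoff 10 + 14 + 18 + 4 = 46.
Best is K, G, W, and P with total payoff 48.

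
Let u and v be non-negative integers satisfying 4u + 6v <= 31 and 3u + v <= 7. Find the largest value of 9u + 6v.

33

The continuous relaxation peaks at (0.786, 4.64) with value 34.93; rounding to a feasible lattice point costs some objective.
(u,v)=(1,4): 4·1+6·4=28≤31, 3·1+1·4=7≤7, objective 33.
(u,v)=(0,5): 4·0+6·5=30≤31, 3·0+1·5=5≤7, objective 30.
(u,v)=(1,3): 4·1+6·3=22≤31, 3·1+1·3=6≤7, objective 27.
The best lattice point is (1,4), giving 33.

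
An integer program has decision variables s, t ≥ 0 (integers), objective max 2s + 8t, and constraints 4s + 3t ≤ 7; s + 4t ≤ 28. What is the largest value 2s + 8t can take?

16

The continuous relaxation peaks at (0, 2.33) with value 18.67; rounding to a feasible lattice point costs some objective.
(s,t)=(0,2) is feasible, giving 16.
(s,t)=(1,1) is feasible, giving 10.
(s,t)=(0,1) is feasible, giving 8.
No feasible integer point exceeds 16.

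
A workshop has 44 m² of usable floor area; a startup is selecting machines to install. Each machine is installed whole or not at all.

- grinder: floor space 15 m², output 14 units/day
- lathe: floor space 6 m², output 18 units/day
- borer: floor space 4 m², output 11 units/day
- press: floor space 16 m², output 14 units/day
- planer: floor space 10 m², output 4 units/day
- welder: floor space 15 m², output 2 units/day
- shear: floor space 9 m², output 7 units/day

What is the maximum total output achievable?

This is a 0-1 knapsack instance.
grinder + lathe + borer + planer + shear: floor space 15 + 6 + 4 + 10 + 9 = 44 ≤ 44, output 14 + 18 + 11 + 4 + 7 = 54.
grinder + lathe + borer + press: floor space 15 + 6 + 4 + 16 = 41 ≤ 44, output 14 + 18 + 11 + 14 = 57.
grinder + lathe + borer + shear: floor space 15 + 6 + 4 + 9 = 34 ≤ 44, output 14 + 18 + 11 + 7 = 50.
Best is grinder, lathe, borer, and press with total output 57.

57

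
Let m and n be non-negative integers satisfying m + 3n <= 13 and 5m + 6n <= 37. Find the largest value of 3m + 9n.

39

(m,n)=(1,4): 1·1+3·4=13≤13, 5·1+6·4=29≤37, objective 39.
(m,n)=(0,4): 1·0+3·4=12≤13, 5·0+6·4=24≤37, objective 36.
(m,n)=(2,3): 1·2+3·3=11≤13, 5·2+6·3=28≤37, objective 33.
(m,n)=(1,3): 1·1+3·3=10≤13, 5·1+6·3=23≤37, objective 30.
Maximum is 39 at (m,n)=(1,4).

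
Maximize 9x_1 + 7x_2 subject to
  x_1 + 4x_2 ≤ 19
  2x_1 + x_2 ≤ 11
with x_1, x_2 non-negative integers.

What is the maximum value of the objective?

57

(x_1,x_2)=(4,3) is feasible, giving 57.
(x_1,x_2)=(3,4) is feasible, giving 55.
Maximum is 57 at (x_1,x_2)=(4,3).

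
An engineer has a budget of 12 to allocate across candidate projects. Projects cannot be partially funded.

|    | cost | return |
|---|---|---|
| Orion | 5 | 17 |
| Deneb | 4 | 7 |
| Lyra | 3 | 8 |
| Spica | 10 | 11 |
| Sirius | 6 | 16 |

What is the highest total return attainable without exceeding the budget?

33

Treat it as a binary knapsack problem.
Allowing fractional choices, the relaxed optimum would be about 35.7, but projects are indivisible.
Orion + Sirius: cost 5 + 6 = 11 ≤ 12, return 17 + 16 = 33.
Orion + Lyra: cost 5 + 3 = 8 ≤ 12, return 17 + 8 = 25.
Orion + Deneb + Lyra: cost 5 + 4 + 3 = 12 ≤ 12, return 17 + 7 + 8 = 32.
Best is Orion and Sirius with total return 33.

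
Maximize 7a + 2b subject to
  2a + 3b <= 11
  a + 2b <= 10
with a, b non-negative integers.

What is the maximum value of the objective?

(a,b)=(5,0): 2·5+3·0=10≤11, 1·5+2·0=5≤10, objective 35.
(a,b)=(4,1): 2·4+3·1=11≤11, 1·4+2·1=6≤10, objective 30.
(a,b)=(4,0): 2·4+3·0=8≤11, 1·4+2·0=4≤10, objective 28.
The best lattice point is (5,0), giving 35.

35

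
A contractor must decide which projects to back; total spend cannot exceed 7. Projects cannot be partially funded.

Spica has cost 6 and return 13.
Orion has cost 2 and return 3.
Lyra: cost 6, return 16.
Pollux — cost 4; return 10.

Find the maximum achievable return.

16

Spica: cost 6 ≤ 7, return 13.
Orion + Pollux: cost 2 + 4 = 6 ≤ 7, return 3 + 10 = 13.
Lyra: cost 6 ≤ 7, return 16.
Best is Lyra with total return 16.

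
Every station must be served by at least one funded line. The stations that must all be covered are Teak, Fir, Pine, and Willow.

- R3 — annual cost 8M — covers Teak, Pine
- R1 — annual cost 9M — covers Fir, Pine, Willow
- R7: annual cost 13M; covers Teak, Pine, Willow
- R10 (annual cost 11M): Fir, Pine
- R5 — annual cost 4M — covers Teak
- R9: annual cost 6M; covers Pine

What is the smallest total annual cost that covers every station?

13

This is an integer covering problem.
Choose R1 and R5: together they cover Teak, Fir, Pine, Willow — every station.
Total annual cost: 9 + 4 = 13.
No cover costs less than 13.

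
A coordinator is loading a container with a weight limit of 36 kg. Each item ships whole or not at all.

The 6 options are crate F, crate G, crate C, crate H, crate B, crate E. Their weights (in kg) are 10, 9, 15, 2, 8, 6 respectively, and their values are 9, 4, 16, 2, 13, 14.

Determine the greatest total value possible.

Allowing fractional choices, the relaxed optimum would be about 49.5, but items are indivisible.
crate C + crate B + crate E: weight 15 + 8 + 6 = 29 ≤ 36, value 16 + 13 + 14 = 43.
crate F + crate G + crate H + crate B + crate E: weight 10 + 9 + 2 + 8 + 6 = 35 ≤ 36, value 9 + 4 + 2 + 13 + 14 = 42.
crate C + crate H + crate B + crate E: weight 15 + 2 + 8 + 6 = 31 ≤ 36, value 16 + 2 + 13 + 14 = 45.
Best is crate C, crate H, crate B, and crate E with total value 45.

45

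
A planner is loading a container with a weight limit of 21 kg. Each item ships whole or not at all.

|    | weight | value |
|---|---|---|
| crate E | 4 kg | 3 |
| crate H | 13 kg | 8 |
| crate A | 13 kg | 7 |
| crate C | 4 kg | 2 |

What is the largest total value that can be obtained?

13

crate E + crate A + crate C: weight 4 + 13 + 4 = 21 ≤ 21, value 3 + 7 + 2 = 12.
crate E + crate H: weight 4 + 13 = 17 ≤ 21, value 3 + 8 = 11.
crate E + crate H + crate C: weight 4 + 13 + 4 = 21 ≤ 21, value 3 + 8 + 2 = 13.
Best is crate E, crate H, and crate C with total value 13.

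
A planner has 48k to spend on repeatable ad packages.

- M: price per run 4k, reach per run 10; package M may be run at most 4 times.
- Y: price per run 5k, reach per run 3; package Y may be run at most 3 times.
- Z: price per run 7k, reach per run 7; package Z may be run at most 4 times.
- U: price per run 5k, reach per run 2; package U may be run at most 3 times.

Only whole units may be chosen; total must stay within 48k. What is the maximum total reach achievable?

68

This is a bounded integer knapsack.
M has the best ratio (10/4); taking only M gives at most 4×10 = 40 (stopped by the supply cap of 4).
Mixing does better — 4×M and 4×Z: price 44 ≤ 48, reach 4·10 + 4·7 = 68.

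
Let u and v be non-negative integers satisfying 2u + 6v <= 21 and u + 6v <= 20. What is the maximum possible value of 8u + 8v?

80

(u,v)=(10,0): 2·10+6·0=20≤21, 1·10+6·0=10≤20, objective 80.
(u,v)=(9,0): 2·9+6·0=18≤21, 1·9+6·0=9≤20, objective 72.
The best lattice point is (10,0), giving 80.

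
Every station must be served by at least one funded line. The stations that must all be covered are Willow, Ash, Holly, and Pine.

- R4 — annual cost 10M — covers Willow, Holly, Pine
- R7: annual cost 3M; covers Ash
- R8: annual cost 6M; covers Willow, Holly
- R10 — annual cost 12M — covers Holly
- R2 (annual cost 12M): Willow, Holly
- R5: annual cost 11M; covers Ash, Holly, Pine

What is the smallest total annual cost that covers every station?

13

This is a weighted set-cover instance.
Choose R4 and R7: together they cover Willow, Ash, Holly, Pine — every station.
Total annual cost: 10 + 3 = 13.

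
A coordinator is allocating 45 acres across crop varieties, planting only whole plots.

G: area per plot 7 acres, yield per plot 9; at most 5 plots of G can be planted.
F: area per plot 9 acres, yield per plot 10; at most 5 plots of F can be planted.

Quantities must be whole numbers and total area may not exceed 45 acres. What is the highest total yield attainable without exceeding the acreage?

55

This is a bounded integer knapsack.
Take 5×G and 1×F: area 44 ≤ 45, yield 5·9 + 1·10 = 55.
G has the best ratio (9/7) and is taken to its limit of 5; remaining capacity is filled optimally with the others.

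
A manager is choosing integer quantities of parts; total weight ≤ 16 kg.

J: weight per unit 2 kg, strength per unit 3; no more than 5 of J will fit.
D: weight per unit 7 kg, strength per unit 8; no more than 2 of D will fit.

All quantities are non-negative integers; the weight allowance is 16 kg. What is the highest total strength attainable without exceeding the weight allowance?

This is a bounded integer knapsack.
Take 4×J and 1×D: weight 15 ≤ 16, strength 4·3 + 1·8 = 20.
No other integer combination yields more.

20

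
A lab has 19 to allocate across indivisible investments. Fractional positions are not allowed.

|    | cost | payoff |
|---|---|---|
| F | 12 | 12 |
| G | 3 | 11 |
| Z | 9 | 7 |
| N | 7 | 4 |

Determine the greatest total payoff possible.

This is an integer program with binary decision variables.
Take F and G: cost 12 + 3 = 15 ≤ 19, payoff 12 + 11 = 23.
No other feasible combination does better.

23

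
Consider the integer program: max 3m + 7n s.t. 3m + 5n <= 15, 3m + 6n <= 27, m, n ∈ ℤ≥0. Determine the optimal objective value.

21

(m,n)=(0,3) is feasible, giving 21.
(m,n)=(1,2) is feasible, giving 17.
The best lattice point is (0,3), giving 21.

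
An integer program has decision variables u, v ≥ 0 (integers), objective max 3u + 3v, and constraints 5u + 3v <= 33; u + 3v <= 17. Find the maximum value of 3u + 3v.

24

(u,v)=(4,4) is feasible, giving 24.
(u,v)=(3,4) is feasible, giving 21.
(u,v)=(4,3) is feasible, giving 21.
(u,v)=(3,3) is feasible, giving 18.
The best lattice point is (4,4), giving 24.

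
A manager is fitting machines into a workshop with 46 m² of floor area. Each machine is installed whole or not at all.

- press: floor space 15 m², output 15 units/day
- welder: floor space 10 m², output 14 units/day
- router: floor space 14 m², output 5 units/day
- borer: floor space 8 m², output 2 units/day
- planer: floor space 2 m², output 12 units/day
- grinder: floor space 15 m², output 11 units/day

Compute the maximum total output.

52

Take press, welder, planer, and grinder: floor space 15 + 10 + 2 + 15 = 42 ≤ 46, output 15 + 14 + 12 + 11 = 52.
No other feasible combination does better.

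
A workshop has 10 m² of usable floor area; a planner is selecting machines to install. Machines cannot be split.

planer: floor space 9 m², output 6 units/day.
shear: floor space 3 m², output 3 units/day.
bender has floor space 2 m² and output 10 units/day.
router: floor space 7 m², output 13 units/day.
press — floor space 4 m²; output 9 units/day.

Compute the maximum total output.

bender + press: floor space 2 + 4 = 6 ≤ 10, output 10 + 9 = 19.
bender + router: floor space 2 + 7 = 9 ≤ 10, output 10 + 13 = 23.
shear + bender + press: floor space 3 + 2 + 4 = 9 ≤ 10, output 3 + 10 + 9 = 22.
Best is bender and router with total output 23.

23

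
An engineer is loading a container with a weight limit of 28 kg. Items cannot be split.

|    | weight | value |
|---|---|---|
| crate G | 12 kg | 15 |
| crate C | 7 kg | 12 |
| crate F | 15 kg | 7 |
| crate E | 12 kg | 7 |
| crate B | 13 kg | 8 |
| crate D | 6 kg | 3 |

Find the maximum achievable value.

30

crate G + crate C + crate D: weight 12 + 7 + 6 = 25 ≤ 28, value 15 + 12 + 3 = 30.
crate G + crate C: weight 12 + 7 = 19 ≤ 28, value 15 + 12 = 27.
crate G + crate B: weight 12 + 13 = 25 ≤ 28, value 15 + 8 = 23.
Best is crate G, crate C, and crate D with total value 30.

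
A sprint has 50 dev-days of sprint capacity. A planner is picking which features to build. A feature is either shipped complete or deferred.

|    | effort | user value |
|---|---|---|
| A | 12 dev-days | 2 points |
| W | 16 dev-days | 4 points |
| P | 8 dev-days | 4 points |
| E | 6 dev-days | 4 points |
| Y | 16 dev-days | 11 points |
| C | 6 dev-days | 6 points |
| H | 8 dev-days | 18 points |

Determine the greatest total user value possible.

43

This is a 0-1 knapsack instance.
Take P, E, Y, C, and H: effort 8 + 6 + 16 + 6 + 8 = 44 ≤ 50, user value 4 + 4 + 11 + 6 + 18 = 43.
No other feasible combination does better.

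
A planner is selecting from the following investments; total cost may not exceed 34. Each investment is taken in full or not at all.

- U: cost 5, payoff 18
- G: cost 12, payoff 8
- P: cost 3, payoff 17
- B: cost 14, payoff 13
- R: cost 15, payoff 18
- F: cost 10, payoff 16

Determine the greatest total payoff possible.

69

This is an integer program with binary decision variables.
Take U, P, R, and F: cost 5 + 3 + 15 + 10 = 33 ≤ 34, payoff 18 + 17 + 18 + 16 = 69.
No other feasible combination does better.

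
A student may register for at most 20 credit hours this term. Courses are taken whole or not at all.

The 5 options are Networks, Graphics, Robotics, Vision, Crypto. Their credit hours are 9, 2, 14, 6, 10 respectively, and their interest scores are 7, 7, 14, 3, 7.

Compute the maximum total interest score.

21

Allowing fractional choices, the relaxed optimum would be about 24.1, but courses are indivisible.
Graphics + Vision + Crypto: credit hours 2 + 6 + 10 = 18 ≤ 20, interest score 7 + 3 + 7 = 17.
Networks + Graphics + Vision: credit hours 9 + 2 + 6 = 17 ≤ 20, interest score 7 + 7 + 3 = 17.
Graphics + Robotics: credit hours 2 + 14 = 16 ≤ 20, interest score 7 + 14 = 21.
Best is Graphics and Robotics with total interest score 21.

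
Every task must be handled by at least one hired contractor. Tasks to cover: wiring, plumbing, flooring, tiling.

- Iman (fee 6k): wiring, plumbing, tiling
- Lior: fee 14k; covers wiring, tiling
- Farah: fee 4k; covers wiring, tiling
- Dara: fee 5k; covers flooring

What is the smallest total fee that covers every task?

11

Choose Iman and Dara: together they cover wiring, plumbing, flooring, tiling — every task.
Total fee: 6 + 5 = 11.
No cover costs less than 11.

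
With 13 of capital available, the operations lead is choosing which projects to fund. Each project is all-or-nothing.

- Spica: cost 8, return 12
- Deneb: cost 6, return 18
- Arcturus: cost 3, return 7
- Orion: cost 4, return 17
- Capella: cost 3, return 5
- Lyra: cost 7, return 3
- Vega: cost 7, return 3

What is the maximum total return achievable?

42

Take Deneb, Arcturus, and Orion: cost 6 + 3 + 4 = 13 ≤ 13, return 18 + 7 + 17 = 42.
No other feasible combination does better.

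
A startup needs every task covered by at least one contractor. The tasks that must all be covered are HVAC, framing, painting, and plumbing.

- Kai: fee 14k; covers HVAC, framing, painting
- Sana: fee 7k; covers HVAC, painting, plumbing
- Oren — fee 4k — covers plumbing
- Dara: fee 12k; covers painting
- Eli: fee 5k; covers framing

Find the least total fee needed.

Choose Sana and Eli: together they cover HVAC, framing, painting, plumbing — every task.
Total fee: 7 + 5 = 12.

12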